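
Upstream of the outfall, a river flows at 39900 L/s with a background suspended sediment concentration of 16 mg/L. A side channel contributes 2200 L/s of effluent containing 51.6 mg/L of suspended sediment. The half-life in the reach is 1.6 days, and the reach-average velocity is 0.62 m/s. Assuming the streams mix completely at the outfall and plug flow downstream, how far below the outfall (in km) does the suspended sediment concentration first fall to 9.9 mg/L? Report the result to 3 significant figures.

Conservation of mass: C = (39900·16.00 + 2200·51.60) / 42100 = 751900/42100 = 17.86 mg/L.
Half-life 1.6 d → k = ln 2 / 1.6 = 0.4332 d⁻¹.
Set 17.86·exp(−k·t) = 9.9 → t = ln(17.86/9.9)/k = 117700 s = 32.69 h.
Distance = v·t = 0.62·117700 = 72960 m = 72.96 km.

73.0 km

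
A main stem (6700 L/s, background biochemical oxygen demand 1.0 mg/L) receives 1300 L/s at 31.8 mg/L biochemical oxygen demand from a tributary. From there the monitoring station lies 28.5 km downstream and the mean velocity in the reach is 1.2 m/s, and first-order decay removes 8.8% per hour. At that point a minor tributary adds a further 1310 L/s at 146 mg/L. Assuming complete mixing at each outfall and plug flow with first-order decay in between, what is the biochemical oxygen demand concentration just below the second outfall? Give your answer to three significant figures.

Mixed concentration C = ΣQC/ΣQ = (6700·1.000 + 1300·31.80) / 8000 = 48040/8000 = 6.005 mg/L; combined flow 8000 L/s.
Travel time t = 28.5·1000 / 1.2 = 23750 s = 6.597 h.
8.8%/h lost → k = −ln(1 − 0.088) = 0.09212 h⁻¹.
Decay over the reach: 6.005·exp(−kt) = 6.005·0.5446 = 3.270 mg/L.
At the second outfall, C = (8000·3.270 + 1310·146.0) / (8000 + 1310) = 23.35 mg/L.

23.4 mg/L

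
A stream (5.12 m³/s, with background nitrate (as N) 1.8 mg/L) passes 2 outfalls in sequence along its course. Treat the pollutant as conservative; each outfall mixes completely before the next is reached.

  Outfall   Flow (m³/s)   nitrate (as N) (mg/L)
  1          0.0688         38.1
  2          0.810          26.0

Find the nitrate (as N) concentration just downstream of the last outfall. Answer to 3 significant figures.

5.48 mg/L

Outfall 1: combined Q = 5.189 m³/s; C = (5.120·1.800 + 0.06880·38.10)/5.189 = 2.281 mg/L.
Outfall 2: combined Q = 5.999 m³/s; C = (5.189·2.281 + 0.8100·26.00)/5.999 = 5.484 mg/L.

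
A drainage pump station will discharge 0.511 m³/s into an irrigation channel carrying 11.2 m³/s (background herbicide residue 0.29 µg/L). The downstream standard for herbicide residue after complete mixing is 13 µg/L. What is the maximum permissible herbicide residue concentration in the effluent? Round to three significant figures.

At the limit, (Qr·Cr + Qe·Cₑ)/(Qr + Qe) = 13:
Cₑ = (11.71·13 − 11.20·0.2900) / 0.5110 = 291.6 µg/L.

292 µg/L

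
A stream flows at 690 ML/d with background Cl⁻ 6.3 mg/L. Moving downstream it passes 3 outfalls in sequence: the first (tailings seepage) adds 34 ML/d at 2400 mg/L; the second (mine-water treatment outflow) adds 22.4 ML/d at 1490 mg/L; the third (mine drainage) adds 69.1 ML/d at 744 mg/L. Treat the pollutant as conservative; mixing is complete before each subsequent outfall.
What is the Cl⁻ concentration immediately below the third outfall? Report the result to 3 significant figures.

Below outfall 1: Q → 724.0 ML/d, C = (690.0·6.300 + 34.00·2400)/724.0 = 118.7 mg/L.
Below outfall 2: Q → 746.4 ML/d, C = (724.0·118.7 + 22.40·1490)/746.4 = 159.9 mg/L.
Below outfall 3: Q → 815.5 ML/d, C = (746.4·159.9 + 69.10·744.0)/815.5 = 209.4 mg/L.

209 mg/L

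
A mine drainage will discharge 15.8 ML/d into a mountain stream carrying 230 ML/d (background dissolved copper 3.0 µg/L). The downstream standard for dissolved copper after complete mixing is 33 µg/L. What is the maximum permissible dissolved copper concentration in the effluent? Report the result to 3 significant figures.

470 µg/L

At the limit, (Qr·Cr + Qe·Cₑ)/(Qr + Qe) = 33:
Cₑ = (245.8·33 − 230.0·3.000) / 15.80 = 469.7 µg/L.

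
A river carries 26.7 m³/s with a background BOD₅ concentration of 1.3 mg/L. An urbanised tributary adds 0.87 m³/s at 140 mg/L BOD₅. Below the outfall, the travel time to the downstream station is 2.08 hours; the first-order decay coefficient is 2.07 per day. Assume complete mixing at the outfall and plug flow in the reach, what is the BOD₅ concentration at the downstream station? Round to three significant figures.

After mixing, C = (26.70·1.300 + 0.8700·140.0) / 27.57 = 156.5/27.57 = 5.677 mg/L.
Decay over the reach: 5.677·exp(−kt) = 5.677·0.8358 = 4.745 mg/L.

4.74 mg/L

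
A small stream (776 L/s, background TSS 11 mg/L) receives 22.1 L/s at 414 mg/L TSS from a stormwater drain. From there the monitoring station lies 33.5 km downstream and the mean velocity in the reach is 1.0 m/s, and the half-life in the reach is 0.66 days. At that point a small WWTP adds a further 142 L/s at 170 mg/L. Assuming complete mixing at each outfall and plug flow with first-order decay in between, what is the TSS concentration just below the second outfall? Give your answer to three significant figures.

Conservation of mass: C = (776.0·11.00 + 22.10·414.0) / 798.1 = 17690/798.1 = 22.16 mg/L; combined flow 798.1 L/s.
Travel time t = 33.5·1000 / 1.0 = 33500 s = 9.306 h.
Half-life 0.66 d → k = ln 2 / 0.66 = 1.050 d⁻¹.
After decay, C = 22.16 × e^(−kt) = 22.16 × 0.6655 = 14.75 mg/L.
At the second outfall, C = (798.1·14.75 + 142.0·170.0) / (798.1 + 142.0) = 38.20 mg/L.

38.2 mg/L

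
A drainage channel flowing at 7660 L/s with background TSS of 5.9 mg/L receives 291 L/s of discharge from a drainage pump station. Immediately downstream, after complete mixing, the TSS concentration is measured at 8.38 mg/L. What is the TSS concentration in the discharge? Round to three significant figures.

73.7 mg/L

Mass balance: 7660·5.900 + 291.0·Cₑ = 7951·8.380
→ Cₑ = (7951·8.380 − 7660·5.900) / 291.0 = 73.66 mg/L.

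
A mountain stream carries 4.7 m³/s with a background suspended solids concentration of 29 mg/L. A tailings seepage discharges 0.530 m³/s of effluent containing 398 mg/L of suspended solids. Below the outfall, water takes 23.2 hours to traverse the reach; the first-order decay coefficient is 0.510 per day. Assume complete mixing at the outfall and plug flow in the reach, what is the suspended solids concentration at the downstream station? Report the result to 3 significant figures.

40.6 mg/L

Mass balance: C = (4.700·29.00 + 0.5300·398.0) / 5.230 = 347.2/5.230 = 66.39 mg/L.
Decay over the reach: 66.39·exp(−kt) = 66.39·0.6108 = 40.55 mg/L.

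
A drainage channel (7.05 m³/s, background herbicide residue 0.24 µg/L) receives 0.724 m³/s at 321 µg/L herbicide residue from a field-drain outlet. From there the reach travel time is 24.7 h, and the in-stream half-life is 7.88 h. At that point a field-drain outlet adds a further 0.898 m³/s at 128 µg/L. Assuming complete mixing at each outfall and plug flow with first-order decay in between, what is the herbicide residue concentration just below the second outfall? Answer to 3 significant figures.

Mixed concentration C = ΣQC/ΣQ = (7.050·0.2400 + 0.7240·321.0) / 7.774 = 234.1/7.774 = 30.11 µg/L; combined flow 7.774 m³/s.
Half-life 7.88 h → k = ln 2 / 7.88 = 0.08796 h⁻¹ = 2.111 d⁻¹.
After decay, C = 30.11 × e^(−kt) = 30.11 × 0.1139 = 3.429 µg/L.
At the second outfall, C = (7.774·3.429 + 0.8980·128.0) / (7.774 + 0.8980) = 16.33 µg/L.

16.3 µg/L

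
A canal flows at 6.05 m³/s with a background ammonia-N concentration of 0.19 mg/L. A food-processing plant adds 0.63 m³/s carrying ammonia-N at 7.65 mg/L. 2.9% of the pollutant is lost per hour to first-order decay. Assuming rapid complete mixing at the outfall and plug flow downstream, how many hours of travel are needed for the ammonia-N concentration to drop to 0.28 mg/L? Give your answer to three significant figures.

Flow-weighted average: C = (6.050·0.1900 + 0.6300·7.650) / 6.680 = 5.969/6.680 = 0.8936 mg/L.
2.9%/h lost → k = −ln(1 − 0.029) = 0.02943 h⁻¹.
0.8936·exp(−k·t) = 0.28 → t = ln(0.8936/0.28)/k = 142000 s = 39.43 h.

39.4 h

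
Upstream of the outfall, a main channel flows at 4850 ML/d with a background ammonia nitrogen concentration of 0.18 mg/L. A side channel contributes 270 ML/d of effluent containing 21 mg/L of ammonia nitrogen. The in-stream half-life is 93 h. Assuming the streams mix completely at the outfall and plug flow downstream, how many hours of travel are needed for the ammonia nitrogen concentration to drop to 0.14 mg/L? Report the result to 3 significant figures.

Mass balance: C = (4850·0.1800 + 270.0·21.00) / 5120 = 6543/5120 = 1.278 mg/L.
Half-life 93 h → k = ln 2 / 93 = 0.007453 h⁻¹ = 0.1789 d⁻¹.
1.278·exp(−k·t) = 0.14 → t = ln(1.278/0.14)/k = 1068000 s = 296.7 h.

297 h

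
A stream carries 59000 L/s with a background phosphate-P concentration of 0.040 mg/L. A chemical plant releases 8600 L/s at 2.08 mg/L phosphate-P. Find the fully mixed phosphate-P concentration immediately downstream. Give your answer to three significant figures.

0.300 mg/L

Mass balance: C = (59000·0.04000 + 8600·2.080) / 67600 = 20250/67600 = 0.2995 mg/L.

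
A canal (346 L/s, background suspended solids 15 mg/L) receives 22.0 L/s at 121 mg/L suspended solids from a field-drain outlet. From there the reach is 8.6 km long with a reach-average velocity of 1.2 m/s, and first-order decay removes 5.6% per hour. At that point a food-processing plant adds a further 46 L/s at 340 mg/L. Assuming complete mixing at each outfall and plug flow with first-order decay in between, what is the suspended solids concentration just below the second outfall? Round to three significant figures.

Mass balance: C = (346.0·15.00 + 22.00·121.0) / 368.0 = 7852/368.0 = 21.34 mg/L; combined flow 368.0 L/s.
Travel time t = 8.6·1000 / 1.2 = 7167 s = 1.991 h.
5.6%/h lost → k = −ln(1 − 0.056) = 0.05763 h⁻¹.
After decay, C = 21.34 × e^(−kt) = 21.34 × 0.8916 = 19.02 mg/L.
At the second outfall, C = (368.0·19.02 + 46.00·340.0) / (368.0 + 46.00) = 54.69 mg/L.

54.7 mg/L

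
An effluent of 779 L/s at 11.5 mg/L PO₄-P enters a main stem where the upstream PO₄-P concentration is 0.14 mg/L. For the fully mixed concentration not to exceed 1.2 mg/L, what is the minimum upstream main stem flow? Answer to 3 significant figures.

7570 L/s

Set C_mix = 1.2: (Q·0.1400 + 779.0·11.50) / (Q + 779.0) = 1.2
→ Q = 779.0·(11.50 − 1.2)/(1.2 − 0.1400) = 7570 L/s.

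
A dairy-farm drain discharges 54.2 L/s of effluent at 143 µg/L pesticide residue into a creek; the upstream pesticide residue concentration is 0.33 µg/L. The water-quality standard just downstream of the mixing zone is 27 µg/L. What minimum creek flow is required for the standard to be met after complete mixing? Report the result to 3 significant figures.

Set C_mix = 27: (Q·0.3300 + 54.20·143.0) / (Q + 54.20) = 27
→ Q = 54.20·(143.0 − 27)/(27 − 0.3300) = 235.7 L/s.

236 L/s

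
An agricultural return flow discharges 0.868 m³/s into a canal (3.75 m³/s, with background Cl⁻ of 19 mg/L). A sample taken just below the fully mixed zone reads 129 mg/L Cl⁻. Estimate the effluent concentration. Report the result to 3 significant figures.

604 mg/L

Mass balance: 3.750·19.00 + 0.8680·Cₑ = 4.618·129.0
→ Cₑ = (4.618·129.0 − 3.750·19.00) / 0.8680 = 604.2 mg/L.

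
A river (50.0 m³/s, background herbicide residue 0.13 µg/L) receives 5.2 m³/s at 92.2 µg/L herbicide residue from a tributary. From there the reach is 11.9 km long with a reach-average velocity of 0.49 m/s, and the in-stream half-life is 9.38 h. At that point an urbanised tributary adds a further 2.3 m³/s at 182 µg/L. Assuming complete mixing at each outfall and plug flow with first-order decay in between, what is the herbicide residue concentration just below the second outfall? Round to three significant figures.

12.4 µg/L

Flow-weighted average: C = (50.00·0.1300 + 5.200·92.20) / 55.20 = 485.9/55.20 = 8.803 µg/L; combined flow 55.20 m³/s.
Travel time t = 11.9·1000 / 0.49 = 24290 s = 6.746 h.
Half-life 9.38 h → k = ln 2 / 9.38 = 0.07390 h⁻¹ = 1.774 d⁻¹.
After decay, C = 8.803 × e^(−kt) = 8.803 × 0.6074 = 5.347 µg/L.
At the second outfall, C = (55.20·5.347 + 2.300·182.0) / (55.20 + 2.300) = 12.41 µg/L.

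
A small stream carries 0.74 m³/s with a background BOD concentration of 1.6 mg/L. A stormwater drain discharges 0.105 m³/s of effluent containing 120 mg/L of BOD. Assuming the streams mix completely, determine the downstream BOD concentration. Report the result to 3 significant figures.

Mass balance: C = (0.7400·1.600 + 0.1050·120.0) / 0.8450 = 13.78/0.8450 = 16.31 mg/L.

16.3 mg/L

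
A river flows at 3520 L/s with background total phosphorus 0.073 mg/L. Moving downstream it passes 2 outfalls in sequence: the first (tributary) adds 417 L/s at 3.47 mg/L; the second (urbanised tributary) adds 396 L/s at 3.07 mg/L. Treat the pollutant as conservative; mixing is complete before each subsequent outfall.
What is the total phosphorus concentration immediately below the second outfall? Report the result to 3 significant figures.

0.674 mg/L

After outfall 1: Q = 3520 + 417.0 = 3937 L/s; C = (3520·0.07300 + 417.0·3.470)/3937 = 0.4328 mg/L.
After outfall 2: Q = 3937 + 396.0 = 4333 L/s; C = (3937·0.4328 + 396.0·3.070)/4333 = 0.6738 mg/L.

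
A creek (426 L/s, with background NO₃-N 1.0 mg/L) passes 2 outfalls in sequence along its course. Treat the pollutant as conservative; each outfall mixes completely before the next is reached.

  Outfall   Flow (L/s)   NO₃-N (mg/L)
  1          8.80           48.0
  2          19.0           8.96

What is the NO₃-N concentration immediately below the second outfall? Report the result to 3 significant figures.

Outfall 1: combined Q = 434.8 L/s; C = (426.0·1.000 + 8.800·48.00)/434.8 = 1.951 mg/L.
Outfall 2: combined Q = 453.8 L/s; C = (434.8·1.951 + 19.00·8.960)/453.8 = 2.245 mg/L.

2.24 mg/L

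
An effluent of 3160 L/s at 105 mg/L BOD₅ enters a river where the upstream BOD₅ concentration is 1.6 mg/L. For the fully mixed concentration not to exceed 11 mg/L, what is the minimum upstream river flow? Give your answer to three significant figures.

Set C_mix = 11: (Q·1.600 + 3160·105.0) / (Q + 3160) = 11
→ Q = 3160·(105.0 − 11)/(11 − 1.600) = 31600 L/s.

31600 L/s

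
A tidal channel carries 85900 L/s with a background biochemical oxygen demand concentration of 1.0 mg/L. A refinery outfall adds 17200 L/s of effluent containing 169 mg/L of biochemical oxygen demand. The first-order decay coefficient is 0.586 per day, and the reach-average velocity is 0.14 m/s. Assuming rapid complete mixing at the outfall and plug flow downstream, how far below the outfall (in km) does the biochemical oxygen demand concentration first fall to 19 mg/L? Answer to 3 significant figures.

8.75 km

After mixing, C = (85900·1.000 + 17200·169.0) / 103100 = 2993000/103100 = 29.03 mg/L.
Set 29.03·exp(−k·t) = 19 → t = ln(29.03/19)/k = 62480 s = 17.36 h.
Distance = v·t = 0.14·62480 = 8748 m = 8.748 km.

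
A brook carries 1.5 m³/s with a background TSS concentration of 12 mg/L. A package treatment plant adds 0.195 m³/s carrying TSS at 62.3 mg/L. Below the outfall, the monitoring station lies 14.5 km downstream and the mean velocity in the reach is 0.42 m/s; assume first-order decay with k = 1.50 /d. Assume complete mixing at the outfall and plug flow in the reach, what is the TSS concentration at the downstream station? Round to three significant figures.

9.77 mg/L

Conservation of mass: C = (1.500·12.00 + 0.1950·62.30) / 1.695 = 30.15/1.695 = 17.79 mg/L.
Travel time t = 14.5·1000 / 0.42 = 34520 s = 9.590 h.
After decay, C = 17.79 × e^(−kt) = 17.79 × 0.5492 = 9.768 mg/L.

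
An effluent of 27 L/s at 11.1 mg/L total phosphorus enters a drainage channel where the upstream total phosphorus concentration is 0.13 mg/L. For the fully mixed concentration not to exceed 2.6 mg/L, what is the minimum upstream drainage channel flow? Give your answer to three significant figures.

Set C_mix = 2.6: (Q·0.1300 + 27.00·11.10) / (Q + 27.00) = 2.6
→ Q = 27.00·(11.10 − 2.6)/(2.6 − 0.1300) = 92.91 L/s.

92.9 L/s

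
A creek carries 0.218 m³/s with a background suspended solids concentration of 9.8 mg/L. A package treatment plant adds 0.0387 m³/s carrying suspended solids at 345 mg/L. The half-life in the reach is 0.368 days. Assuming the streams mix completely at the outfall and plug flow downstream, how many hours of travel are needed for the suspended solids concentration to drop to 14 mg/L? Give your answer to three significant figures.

After mixing, C = (0.2180·9.800 + 0.03870·345.0) / 0.2567 = 15.49/0.2567 = 60.33 mg/L.
Half-life 0.368 d → k = ln 2 / 0.368 = 1.884 d⁻¹.
60.33·exp(−k·t) = 14 → t = ln(60.33/14)/k = 67010 s = 18.61 h.

18.6 h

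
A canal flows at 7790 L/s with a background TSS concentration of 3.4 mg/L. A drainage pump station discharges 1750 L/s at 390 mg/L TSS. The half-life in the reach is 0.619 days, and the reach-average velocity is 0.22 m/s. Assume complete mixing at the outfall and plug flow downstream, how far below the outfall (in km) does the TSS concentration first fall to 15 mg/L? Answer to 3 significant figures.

27.2 km

Conservation of mass: C = (7790·3.400 + 1750·390.0) / 9540 = 709000/9540 = 74.32 mg/L.
Half-life 0.619 d → k = ln 2 / 0.619 = 1.120 d⁻¹.
Set 74.32·exp(−k·t) = 15 → t = ln(74.32/15)/k = 123500 s = 34.30 h.
Distance = v·t = 0.22·123500 = 27160 m = 27.16 km.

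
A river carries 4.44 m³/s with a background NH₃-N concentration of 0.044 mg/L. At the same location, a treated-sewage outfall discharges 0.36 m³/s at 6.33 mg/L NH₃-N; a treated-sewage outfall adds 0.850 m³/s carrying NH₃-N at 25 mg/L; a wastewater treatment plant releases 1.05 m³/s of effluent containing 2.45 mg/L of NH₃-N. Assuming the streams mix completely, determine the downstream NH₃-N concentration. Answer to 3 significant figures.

Flow-weighted average: C = (4.440·0.04400 + 0.3600·6.330 + 0.8500·25.00 + 1.050·2.450) / 6.700 = 26.30/6.700 = 3.925 mg/L.

3.92 mg/L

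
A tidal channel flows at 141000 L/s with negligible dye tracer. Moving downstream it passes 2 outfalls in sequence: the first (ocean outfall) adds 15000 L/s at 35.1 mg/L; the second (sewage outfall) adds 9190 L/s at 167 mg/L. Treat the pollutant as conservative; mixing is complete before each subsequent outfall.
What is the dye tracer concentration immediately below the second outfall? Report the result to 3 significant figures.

After outfall 1: Q = 141000 + 15000 = 156000 L/s; C = (141000·0 + 15000·35.10)/156000 = 3.375 mg/L.
After outfall 2: Q = 156000 + 9190 = 165200 L/s; C = (156000·3.375 + 9190·167.0)/165200 = 12.48 mg/L.

12.5 mg/L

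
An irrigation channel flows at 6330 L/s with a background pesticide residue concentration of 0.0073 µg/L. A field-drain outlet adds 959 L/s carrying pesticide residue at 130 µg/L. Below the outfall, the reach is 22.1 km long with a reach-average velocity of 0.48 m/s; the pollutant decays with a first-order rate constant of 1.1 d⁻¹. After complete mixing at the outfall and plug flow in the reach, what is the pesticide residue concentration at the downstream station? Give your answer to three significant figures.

9.52 µg/L

Conservation of mass: C = (6330·0.007300 + 959.0·130.0) / 7289 = 124700/7289 = 17.11 µg/L.
Travel time t = 22.1·1000 / 0.48 = 46040 s = 12.79 h.
First-order decay: C = 17.11·exp(−k·t) = 17.11·0.5564 = 9.521 µg/L.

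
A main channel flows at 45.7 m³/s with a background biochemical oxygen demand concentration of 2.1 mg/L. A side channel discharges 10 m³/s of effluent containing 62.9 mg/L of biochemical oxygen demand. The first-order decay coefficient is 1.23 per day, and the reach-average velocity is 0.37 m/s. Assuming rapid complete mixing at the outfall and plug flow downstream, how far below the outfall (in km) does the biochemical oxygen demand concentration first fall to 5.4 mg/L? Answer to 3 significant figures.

After mixing, C = (45.70·2.100 + 10.00·62.90) / 55.70 = 725.0/55.70 = 13.02 mg/L.
Set 13.02·exp(−k·t) = 5.4 → t = ln(13.02/5.4)/k = 61800 s = 17.17 h.
Distance = v·t = 0.37·61800 = 22860 m = 22.86 km.

22.9 km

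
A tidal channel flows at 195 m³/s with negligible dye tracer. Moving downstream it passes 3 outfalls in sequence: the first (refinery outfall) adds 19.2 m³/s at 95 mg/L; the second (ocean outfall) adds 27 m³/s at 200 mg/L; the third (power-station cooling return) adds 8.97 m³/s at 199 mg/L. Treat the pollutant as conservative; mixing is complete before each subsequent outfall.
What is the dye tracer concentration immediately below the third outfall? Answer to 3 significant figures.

Outfall 1: combined Q = 214.2 m³/s; C = (195.0·0 + 19.20·95.00)/214.2 = 8.515 mg/L.
Outfall 2: combined Q = 241.2 m³/s; C = (214.2·8.515 + 27.00·200.0)/241.2 = 29.95 mg/L.
Outfall 3: combined Q = 250.2 m³/s; C = (241.2·29.95 + 8.970·199.0)/250.2 = 36.01 mg/L.

36.0 mg/L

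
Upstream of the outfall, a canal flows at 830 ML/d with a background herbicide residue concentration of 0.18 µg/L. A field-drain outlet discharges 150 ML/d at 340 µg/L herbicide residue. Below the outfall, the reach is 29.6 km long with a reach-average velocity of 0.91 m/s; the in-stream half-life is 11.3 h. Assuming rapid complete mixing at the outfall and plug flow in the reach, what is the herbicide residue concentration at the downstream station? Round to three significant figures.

Flow-weighted average: C = (830.0·0.1800 + 150.0·340.0) / 980.0 = 51150/980.0 = 52.19 µg/L.
Travel time t = 29.6·1000 / 0.91 = 32530 s = 9.035 h.
Half-life 11.3 h → k = ln 2 / 11.3 = 0.06134 h⁻¹ = 1.472 d⁻¹.
First-order decay: C = 52.19·exp(−k·t) = 52.19·0.5745 = 29.99 µg/L.

30.0 µg/L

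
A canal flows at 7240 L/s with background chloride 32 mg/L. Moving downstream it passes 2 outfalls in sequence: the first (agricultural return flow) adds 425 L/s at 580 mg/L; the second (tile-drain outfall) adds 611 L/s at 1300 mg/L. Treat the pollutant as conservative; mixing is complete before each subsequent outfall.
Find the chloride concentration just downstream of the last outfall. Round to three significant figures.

154 mg/L

After outfall 1: Q = 7240 + 425.0 = 7665 L/s; C = (7240·32.00 + 425.0·580.0)/7665 = 62.38 mg/L.
After outfall 2: Q = 7665 + 611.0 = 8276 L/s; C = (7665·62.38 + 611.0·1300)/8276 = 153.8 mg/L.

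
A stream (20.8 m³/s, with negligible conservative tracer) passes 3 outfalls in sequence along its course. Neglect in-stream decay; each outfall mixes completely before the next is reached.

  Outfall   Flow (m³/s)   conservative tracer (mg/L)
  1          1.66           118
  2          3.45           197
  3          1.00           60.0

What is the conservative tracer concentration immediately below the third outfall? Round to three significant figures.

After outfall 1: Q = 20.80 + 1.660 = 22.46 m³/s; C = (20.80·0 + 1.660·118.0)/22.46 = 8.721 mg/L.
After outfall 2: Q = 22.46 + 3.450 = 25.91 m³/s; C = (22.46·8.721 + 3.450·197.0)/25.91 = 33.79 mg/L.
After outfall 3: Q = 25.91 + 1.000 = 26.91 m³/s; C = (25.91·33.79 + 1.000·60.00)/26.91 = 34.77 mg/L.

34.8 mg/L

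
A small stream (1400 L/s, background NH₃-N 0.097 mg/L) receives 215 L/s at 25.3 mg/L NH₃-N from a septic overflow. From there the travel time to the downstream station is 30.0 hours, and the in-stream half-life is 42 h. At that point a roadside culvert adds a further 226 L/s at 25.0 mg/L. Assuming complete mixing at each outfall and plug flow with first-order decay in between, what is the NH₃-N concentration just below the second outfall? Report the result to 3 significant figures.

Mass balance: C = (1400·0.09700 + 215.0·25.30) / 1615 = 5575/1615 = 3.452 mg/L; combined flow 1615 L/s.
Half-life 42 h → k = ln 2 / 42 = 0.01650 h⁻¹ = 0.3961 d⁻¹.
After decay, C = 3.452 × e^(−kt) = 3.452 × 0.6095 = 2.104 mg/L.
At the second outfall, C = (1615·2.104 + 226.0·25.00) / (1615 + 226.0) = 4.915 mg/L.

4.91 mg/L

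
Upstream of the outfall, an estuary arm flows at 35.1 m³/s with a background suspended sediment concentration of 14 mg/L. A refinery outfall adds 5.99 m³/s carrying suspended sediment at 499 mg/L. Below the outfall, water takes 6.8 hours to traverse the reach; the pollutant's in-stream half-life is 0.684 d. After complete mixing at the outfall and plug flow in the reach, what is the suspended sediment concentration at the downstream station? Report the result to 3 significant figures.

63.6 mg/L

After mixing, C = (35.10·14.00 + 5.990·499.0) / 41.09 = 3480/41.09 = 84.70 mg/L.
Half-life 0.684 d → k = ln 2 / 0.684 = 1.013 d⁻¹.
Decay over the reach: 84.70·exp(−kt) = 84.70·0.7504 = 63.56 mg/L.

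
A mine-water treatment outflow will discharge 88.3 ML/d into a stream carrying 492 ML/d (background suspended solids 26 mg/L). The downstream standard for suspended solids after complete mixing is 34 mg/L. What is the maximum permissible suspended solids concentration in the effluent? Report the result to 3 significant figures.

At the limit, (Qr·Cr + Qe·Cₑ)/(Qr + Qe) = 34:
Cₑ = (580.3·34 − 492.0·26.00) / 88.30 = 78.58 mg/L.

78.6 mg/L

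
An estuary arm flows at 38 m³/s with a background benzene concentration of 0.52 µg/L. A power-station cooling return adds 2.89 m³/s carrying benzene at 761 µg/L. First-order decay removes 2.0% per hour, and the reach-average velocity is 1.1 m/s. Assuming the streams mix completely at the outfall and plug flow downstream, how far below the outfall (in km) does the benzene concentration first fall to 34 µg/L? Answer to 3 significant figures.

91.7 km

After mixing, C = (38.00·0.5200 + 2.890·761.0) / 40.89 = 2219/40.89 = 54.27 µg/L.
2.0%/h lost → k = −ln(1 − 0.02) = 0.02020 h⁻¹.
Set 54.27·exp(−k·t) = 34 → t = ln(54.27/34)/k = 83320 s = 23.14 h.
Distance = v·t = 1.1·83320 = 91650 m = 91.65 km.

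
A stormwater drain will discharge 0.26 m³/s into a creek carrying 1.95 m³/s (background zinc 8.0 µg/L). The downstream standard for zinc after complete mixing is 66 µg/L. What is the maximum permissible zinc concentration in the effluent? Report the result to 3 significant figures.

501 µg/L

At the limit, (Qr·Cr + Qe·Cₑ)/(Qr + Qe) = 66:
Cₑ = (2.210·66 − 1.950·8.000) / 0.2600 = 501.0 µg/L.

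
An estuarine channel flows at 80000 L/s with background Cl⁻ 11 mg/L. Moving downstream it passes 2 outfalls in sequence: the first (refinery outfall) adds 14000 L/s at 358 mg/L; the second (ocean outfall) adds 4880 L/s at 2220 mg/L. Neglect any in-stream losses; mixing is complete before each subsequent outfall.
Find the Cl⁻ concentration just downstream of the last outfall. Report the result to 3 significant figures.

Below outfall 1: Q → 94000 L/s, C = (80000·11.00 + 14000·358.0)/94000 = 62.68 mg/L.
Below outfall 2: Q → 98880 L/s, C = (94000·62.68 + 4880·2220)/98880 = 169.2 mg/L.

169 mg/L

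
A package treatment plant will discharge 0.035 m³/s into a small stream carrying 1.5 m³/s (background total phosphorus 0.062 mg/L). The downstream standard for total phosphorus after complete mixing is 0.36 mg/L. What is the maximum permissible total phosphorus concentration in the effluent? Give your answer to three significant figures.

At the limit, (Qr·Cr + Qe·Cₑ)/(Qr + Qe) = 0.36:
Cₑ = (1.535·0.36 − 1.500·0.06200) / 0.03500 = 13.13 mg/L.

13.1 mg/L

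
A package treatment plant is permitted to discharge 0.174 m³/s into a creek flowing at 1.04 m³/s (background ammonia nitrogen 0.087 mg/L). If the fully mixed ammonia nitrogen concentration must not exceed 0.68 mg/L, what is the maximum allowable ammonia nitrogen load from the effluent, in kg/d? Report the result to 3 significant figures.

63.5 kg/d

Mass balance at the limit: 1.040·0.08700 + 0.1740·Cₑ = 1.214·0.68 → Cₑ = 4.224 mg/L.
Load = 0.1740 m³/s × 4.224 g/m³ × 86 400 s/d = 63.51 kg/d.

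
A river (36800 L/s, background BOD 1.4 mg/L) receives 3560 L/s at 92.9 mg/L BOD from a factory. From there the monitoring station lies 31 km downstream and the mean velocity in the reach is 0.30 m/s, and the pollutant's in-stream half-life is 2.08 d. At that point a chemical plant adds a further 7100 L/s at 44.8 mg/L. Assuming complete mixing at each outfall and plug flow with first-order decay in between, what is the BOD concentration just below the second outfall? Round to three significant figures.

12.1 mg/L

Conservation of mass: C = (36800·1.400 + 3560·92.90) / 40360 = 382200/40360 = 9.471 mg/L; combined flow 40360 L/s.
Travel time t = 31·1000 / 0.30 = 103300 s = 28.70 h.
Half-life 2.08 d → k = ln 2 / 2.08 = 0.3332 d⁻¹.
First-order decay: C = 9.471·exp(−k·t) = 9.471·0.6713 = 6.358 mg/L.
Second outfall: C = (40360·6.358 + 7100·44.80)/47460 = 12.11 mg/L.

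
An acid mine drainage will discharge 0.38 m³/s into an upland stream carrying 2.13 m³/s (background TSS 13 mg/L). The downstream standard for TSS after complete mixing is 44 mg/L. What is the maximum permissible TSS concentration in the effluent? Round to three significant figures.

218 mg/L

At the limit, (Qr·Cr + Qe·Cₑ)/(Qr + Qe) = 44:
Cₑ = (2.510·44 − 2.130·13.00) / 0.3800 = 217.8 mg/L.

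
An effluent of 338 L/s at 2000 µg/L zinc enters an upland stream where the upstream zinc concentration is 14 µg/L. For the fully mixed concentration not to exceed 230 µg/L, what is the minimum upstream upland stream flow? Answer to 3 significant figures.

Set C_mix = 230: (Q·14.00 + 338.0·2000) / (Q + 338.0) = 230
→ Q = 338.0·(2000 − 230)/(230 − 14.00) = 2770 L/s.

2770 L/s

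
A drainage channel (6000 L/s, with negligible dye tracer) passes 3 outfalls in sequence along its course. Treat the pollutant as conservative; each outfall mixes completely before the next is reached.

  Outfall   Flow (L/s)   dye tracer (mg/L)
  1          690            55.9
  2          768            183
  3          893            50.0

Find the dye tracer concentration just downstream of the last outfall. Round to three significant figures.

26.8 mg/L

Below outfall 1: Q → 6690 L/s, C = (6000·0 + 690.0·55.90)/6690 = 5.765 mg/L.
Below outfall 2: Q → 7458 L/s, C = (6690·5.765 + 768.0·183.0)/7458 = 24.02 mg/L.
Below outfall 3: Q → 8351 L/s, C = (7458·24.02 + 893.0·50.00)/8351 = 26.79 mg/L.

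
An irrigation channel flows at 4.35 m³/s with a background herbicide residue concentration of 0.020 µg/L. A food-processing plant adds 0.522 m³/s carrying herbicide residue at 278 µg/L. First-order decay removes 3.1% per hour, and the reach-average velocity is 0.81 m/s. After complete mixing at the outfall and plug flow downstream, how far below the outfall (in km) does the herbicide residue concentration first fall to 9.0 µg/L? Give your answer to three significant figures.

Conservation of mass: C = (4.350·0.02000 + 0.5220·278.0) / 4.872 = 145.2/4.872 = 29.80 µg/L.
3.1%/h lost → k = −ln(1 − 0.031) = 0.03149 h⁻¹.
Set 29.80·exp(−k·t) = 9.0 → t = ln(29.80/9.0)/k = 136900 s = 38.02 h.
Distance = v·t = 0.81·136900 = 110900 m = 110.9 km.

111 km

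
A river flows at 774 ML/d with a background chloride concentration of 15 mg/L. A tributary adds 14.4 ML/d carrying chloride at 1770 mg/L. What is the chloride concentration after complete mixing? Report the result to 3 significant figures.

47.1 mg/L

Mixed concentration C = ΣQC/ΣQ = (774.0·15.00 + 14.40·1770) / 788.4 = 37100/788.4 = 47.05 mg/L.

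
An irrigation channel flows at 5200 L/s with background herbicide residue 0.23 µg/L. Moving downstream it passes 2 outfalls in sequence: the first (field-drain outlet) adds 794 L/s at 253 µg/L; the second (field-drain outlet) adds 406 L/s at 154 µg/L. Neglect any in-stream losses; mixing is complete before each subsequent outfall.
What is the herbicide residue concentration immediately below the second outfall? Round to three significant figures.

41.3 µg/L

Outfall 1: combined Q = 5994 L/s; C = (5200·0.2300 + 794.0·253.0)/5994 = 33.71 µg/L.
Outfall 2: combined Q = 6400 L/s; C = (5994·33.71 + 406.0·154.0)/6400 = 41.34 µg/L.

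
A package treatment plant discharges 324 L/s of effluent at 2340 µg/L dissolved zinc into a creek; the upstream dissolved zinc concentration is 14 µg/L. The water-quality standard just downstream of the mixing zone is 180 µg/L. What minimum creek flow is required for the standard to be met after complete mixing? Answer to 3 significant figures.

Set C_mix = 180: (Q·14.00 + 324.0·2340) / (Q + 324.0) = 180
→ Q = 324.0·(2340 − 180)/(180 − 14.00) = 4216 L/s.

4220 L/s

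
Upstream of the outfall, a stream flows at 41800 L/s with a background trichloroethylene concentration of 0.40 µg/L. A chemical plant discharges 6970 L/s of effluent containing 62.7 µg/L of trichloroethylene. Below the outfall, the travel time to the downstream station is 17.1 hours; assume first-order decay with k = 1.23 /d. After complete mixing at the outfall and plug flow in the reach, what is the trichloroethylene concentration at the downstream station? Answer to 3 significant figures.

3.87 µg/L

Flow-weighted average: C = (41800·0.4000 + 6970·62.70) / 48770 = 453700/48770 = 9.304 µg/L.
Applying C = C₀e^(−kt): 9.304 × 0.4163 = 3.873 µg/L.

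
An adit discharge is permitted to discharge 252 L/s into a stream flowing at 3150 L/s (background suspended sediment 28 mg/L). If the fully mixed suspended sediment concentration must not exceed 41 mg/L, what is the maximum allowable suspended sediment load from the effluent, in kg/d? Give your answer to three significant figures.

Mass balance at the limit: 3150·28.00 + 252.0·Cₑ = 3402·41 → Cₑ = 203.5 mg/L.
252.0 L/s = 0.2520 m³/s. Load = 0.2520 m³/s × 203.5 g/m³ × 86 400 s/d = 4431 kg/d.

4430 kg/d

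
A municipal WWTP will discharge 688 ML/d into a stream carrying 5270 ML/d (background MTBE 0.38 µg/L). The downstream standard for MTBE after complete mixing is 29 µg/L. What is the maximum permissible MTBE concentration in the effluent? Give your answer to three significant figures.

At the limit, (Qr·Cr + Qe·Cₑ)/(Qr + Qe) = 29:
Cₑ = (5958·29 − 5270·0.3800) / 688.0 = 248.2 µg/L.

248 µg/L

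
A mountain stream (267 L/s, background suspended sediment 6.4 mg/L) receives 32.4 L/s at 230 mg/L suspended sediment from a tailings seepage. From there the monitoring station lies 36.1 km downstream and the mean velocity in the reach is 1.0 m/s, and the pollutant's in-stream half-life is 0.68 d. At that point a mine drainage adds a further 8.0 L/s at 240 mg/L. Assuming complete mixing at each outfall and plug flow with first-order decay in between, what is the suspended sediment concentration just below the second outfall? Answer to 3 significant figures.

Flow-weighted average: C = (267.0·6.400 + 32.40·230.0) / 299.4 = 9161/299.4 = 30.60 mg/L; combined flow 299.4 L/s.
Travel time t = 36.1·1000 / 1.0 = 36100 s = 10.03 h.
Half-life 0.68 d → k = ln 2 / 0.68 = 1.019 d⁻¹.
Applying C = C₀e^(−kt): 30.60 × 0.6532 = 19.99 mg/L.
Second outfall: C = (299.4·19.99 + 8.000·240.0)/307.4 = 25.71 mg/L.

25.7 mg/L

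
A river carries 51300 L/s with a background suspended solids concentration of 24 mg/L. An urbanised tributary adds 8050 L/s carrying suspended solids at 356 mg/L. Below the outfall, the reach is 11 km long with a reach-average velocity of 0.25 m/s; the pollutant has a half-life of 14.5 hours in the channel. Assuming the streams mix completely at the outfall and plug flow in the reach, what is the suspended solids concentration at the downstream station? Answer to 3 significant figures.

After mixing, C = (51300·24.00 + 8050·356.0) / 59350 = 4097000/59350 = 69.03 mg/L.
Travel time t = 11·1000 / 0.25 = 44000 s = 12.22 h.
Half-life 14.5 h → k = ln 2 / 14.5 = 0.04780 h⁻¹ = 1.147 d⁻¹.
Applying C = C₀e^(−kt): 69.03 × 0.5575 = 38.49 mg/L.

38.5 mg/L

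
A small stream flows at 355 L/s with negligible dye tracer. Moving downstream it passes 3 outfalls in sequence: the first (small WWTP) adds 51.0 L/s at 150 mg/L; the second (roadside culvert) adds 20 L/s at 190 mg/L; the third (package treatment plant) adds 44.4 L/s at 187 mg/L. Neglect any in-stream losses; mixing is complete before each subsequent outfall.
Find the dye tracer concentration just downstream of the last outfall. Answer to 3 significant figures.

42.0 mg/L

Outfall 1: combined Q = 406.0 L/s; C = (355.0·0 + 51.00·150.0)/406.0 = 18.84 mg/L.
Outfall 2: combined Q = 426.0 L/s; C = (406.0·18.84 + 20.00·190.0)/426.0 = 26.88 mg/L.
Outfall 3: combined Q = 470.4 L/s; C = (426.0·26.88 + 44.40·187.0)/470.4 = 41.99 mg/L.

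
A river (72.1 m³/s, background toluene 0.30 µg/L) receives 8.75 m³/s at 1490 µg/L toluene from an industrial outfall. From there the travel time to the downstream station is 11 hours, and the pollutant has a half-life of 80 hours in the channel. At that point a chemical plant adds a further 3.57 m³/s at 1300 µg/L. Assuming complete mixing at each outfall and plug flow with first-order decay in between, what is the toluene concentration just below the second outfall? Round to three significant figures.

196 µg/L

Mass balance: C = (72.10·0.3000 + 8.750·1490) / 80.85 = 13060/80.85 = 161.5 µg/L; combined flow 80.85 m³/s.
Half-life 80 h → k = ln 2 / 80 = 0.008664 h⁻¹ = 0.2079 d⁻¹.
After decay, C = 161.5 × e^(−kt) = 161.5 × 0.9091 = 146.8 µg/L.
At the second outfall, C = (80.85·146.8 + 3.570·1300) / (80.85 + 3.570) = 195.6 µg/L.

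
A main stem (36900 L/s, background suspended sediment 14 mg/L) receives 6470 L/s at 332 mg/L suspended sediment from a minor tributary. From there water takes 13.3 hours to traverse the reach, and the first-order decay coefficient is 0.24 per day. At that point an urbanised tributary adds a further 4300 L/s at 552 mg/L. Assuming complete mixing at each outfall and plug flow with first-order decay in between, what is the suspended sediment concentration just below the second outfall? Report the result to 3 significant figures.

98.7 mg/L

After mixing, C = (36900·14.00 + 6470·332.0) / 43370 = 2665000/43370 = 61.44 mg/L; combined flow 43370 L/s.
Decay over the reach: 61.44·exp(−kt) = 61.44·0.8755 = 53.79 mg/L.
At the second outfall, C = (43370·53.79 + 4300·552.0) / (43370 + 4300) = 98.73 mg/L.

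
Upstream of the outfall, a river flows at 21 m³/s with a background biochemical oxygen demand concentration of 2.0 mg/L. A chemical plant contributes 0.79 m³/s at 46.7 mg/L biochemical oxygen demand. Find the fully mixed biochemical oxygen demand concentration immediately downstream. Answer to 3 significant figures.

Mass balance: C = (21.00·2.000 + 0.7900·46.70) / 21.79 = 78.89/21.79 = 3.621 mg/L.

3.62 mg/L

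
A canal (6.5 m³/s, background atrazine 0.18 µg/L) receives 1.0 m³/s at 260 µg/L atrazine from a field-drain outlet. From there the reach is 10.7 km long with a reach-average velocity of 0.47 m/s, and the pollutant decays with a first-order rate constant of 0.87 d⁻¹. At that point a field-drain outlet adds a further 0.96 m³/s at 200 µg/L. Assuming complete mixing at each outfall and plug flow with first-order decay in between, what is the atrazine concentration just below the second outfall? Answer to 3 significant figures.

Conservation of mass: C = (6.500·0.1800 + 1.000·260.0) / 7.500 = 261.2/7.500 = 34.82 µg/L; combined flow 7.500 m³/s.
Travel time t = 10.7·1000 / 0.47 = 22770 s = 6.324 h.
Decay over the reach: 34.82·exp(−kt) = 34.82·0.7951 = 27.69 µg/L.
At the second outfall, C = (7.500·27.69 + 0.9600·200.0) / (7.500 + 0.9600) = 47.24 µg/L.

47.2 µg/L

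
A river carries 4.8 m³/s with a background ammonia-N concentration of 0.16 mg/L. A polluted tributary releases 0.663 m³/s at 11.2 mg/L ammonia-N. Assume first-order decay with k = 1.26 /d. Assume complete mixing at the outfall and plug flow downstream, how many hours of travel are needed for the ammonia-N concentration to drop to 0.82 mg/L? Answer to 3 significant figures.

Conservation of mass: C = (4.800·0.1600 + 0.6630·11.20) / 5.463 = 8.194/5.463 = 1.500 mg/L.
1.500·exp(−k·t) = 0.82 → t = ln(1.500/0.82)/k = 41400 s = 11.50 h.

11.5 h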